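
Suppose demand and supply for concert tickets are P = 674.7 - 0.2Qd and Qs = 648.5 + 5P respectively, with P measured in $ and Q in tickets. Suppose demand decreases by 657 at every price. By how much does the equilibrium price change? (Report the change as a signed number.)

ΔP = -65.7

Inverting to quantity form: Qd = 3373.5 - 5P.
The market clears where 3373.5 - 5P = 648.5 + 5P. Rearranging, 10P = 2725, hence P* = 272.5.
Substitute back: Q* = 3373.5 - 5(272.5) = 2011.
After the shift, demand is Qd = 2716.5 - 5P.
The new intersection has 2068 = 10P, i.e. P = 206.8, Q = 1682.5.
ΔP = 206.8 - 272.5 = -65.7.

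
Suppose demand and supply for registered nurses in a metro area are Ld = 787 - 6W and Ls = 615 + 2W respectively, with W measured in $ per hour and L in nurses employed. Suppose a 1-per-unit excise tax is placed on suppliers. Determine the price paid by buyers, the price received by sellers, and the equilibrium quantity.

Suppliers keep W_s = W_b - 1 per unit, so supply in terms of the buyer price is Ls = 613 + 2W_b.
Set Ld = Ls: 787 - 6W_b = 613 + 2W_b, so 174 = 8W_b and W_b = 21.75.
Then W_s = 21.75 - 1 = 20.75 and L = 787 - 6(21.75) = 656.5.

W_b = 21.75, W_s = 20.75, L = 656.5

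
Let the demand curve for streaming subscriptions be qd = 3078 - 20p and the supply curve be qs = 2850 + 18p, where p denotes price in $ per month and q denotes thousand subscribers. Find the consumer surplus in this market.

Set qd = qs: 3078 - 20p = 2850 + 18p, so 228 = 38p and p* = 6.
From the demand curve, q* = 3078 - 20(6) = 2958.
Demand choke price (qd = 0): p = 3078/20 = 153.9. Consumer surplus = ½ × (153.9 - 6) × 2958 = 218744.1.

Consumer surplus = 218744.1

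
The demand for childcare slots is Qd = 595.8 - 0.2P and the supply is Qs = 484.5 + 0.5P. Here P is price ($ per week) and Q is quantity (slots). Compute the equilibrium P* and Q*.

P* = 159, Q* = 564

Equating demand and supply, 595.8 - 0.2P = 484.5 + 0.5P gives 0.7P = 111.3, so P* = 159.
Substitute back: Q* = 595.8 - 0.2(159) = 564.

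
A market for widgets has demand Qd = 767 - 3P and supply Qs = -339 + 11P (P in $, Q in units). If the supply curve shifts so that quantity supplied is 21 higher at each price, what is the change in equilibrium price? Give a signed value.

ΔP = -1.5

Equating demand and supply, 767 - 3P = -339 + 11P gives 14P = 1106, so P* = 79.
From the demand curve, Q* = 767 - 3(79) = 530.
After the shift, supply is Qs = -318 + 11P.
The new intersection has 1085 = 14P, i.e. P = 77.5, Q = 534.5.
ΔP = 77.5 - 79 = -1.5.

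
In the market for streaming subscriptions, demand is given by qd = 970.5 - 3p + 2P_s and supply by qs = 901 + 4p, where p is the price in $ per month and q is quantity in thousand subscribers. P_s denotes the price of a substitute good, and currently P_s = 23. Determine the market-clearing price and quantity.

With P_s = 23, demand is qd = 1016.5 - 3p.
At equilibrium qd = qs, so 1016.5 - 3p = 901 + 4p; collecting terms, 115.5 = 7p and p* = 16.5.
From the demand curve, q* = 1016.5 - 3(16.5) = 967.

p* = 16.5, q* = 967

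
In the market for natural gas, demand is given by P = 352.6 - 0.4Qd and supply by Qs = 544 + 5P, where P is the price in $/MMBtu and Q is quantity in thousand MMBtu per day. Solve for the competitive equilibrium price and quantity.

Solving each curve for Q: Qd = 881.5 - 2.5P.
The market clears where 881.5 - 2.5P = 544 + 5P. Rearranging, 7.5P = 337.5, hence P* = 45.
Then Q* = 881.5 - 2.5(45) = 769.

P* = 45, Q* = 769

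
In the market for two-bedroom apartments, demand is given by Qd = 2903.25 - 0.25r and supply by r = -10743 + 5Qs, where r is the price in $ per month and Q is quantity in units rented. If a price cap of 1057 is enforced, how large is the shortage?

In direct form, Qs = 2148.6 + 0.2r.
At r = 1057: Qd = 2639 and Qs = 2360.
Shortage = Qd - Qs = 2639 - 2360 = 279.

Shortage = 279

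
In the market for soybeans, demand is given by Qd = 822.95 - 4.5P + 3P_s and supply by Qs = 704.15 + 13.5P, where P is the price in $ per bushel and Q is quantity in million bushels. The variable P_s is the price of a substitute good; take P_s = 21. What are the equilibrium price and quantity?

With P_s = 21, demand is Qd = 885.95 - 4.5P.
At equilibrium Qd = Qs, so 885.95 - 4.5P = 704.15 + 13.5P; collecting terms, 181.8 = 18P and P* = 10.1.
From the demand curve, Q* = 885.95 - 4.5(10.1) = 840.5.

P* = 10.1, Q* = 840.5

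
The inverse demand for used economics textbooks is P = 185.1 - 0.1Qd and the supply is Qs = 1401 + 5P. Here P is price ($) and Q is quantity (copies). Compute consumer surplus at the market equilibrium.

Consumer surplus = 120280.05

Inverting to quantity form: Qd = 1851 - 10P.
The market clears where 1851 - 10P = 1401 + 5P. Rearranging, 15P = 450, hence P* = 30.
Substitute back: Q* = 1851 - 10(30) = 1551.
Demand choke price (Qd = 0): P = 1851/10 = 185.1. Consumer surplus = ½ × (185.1 - 30) × 1551 = 120280.05.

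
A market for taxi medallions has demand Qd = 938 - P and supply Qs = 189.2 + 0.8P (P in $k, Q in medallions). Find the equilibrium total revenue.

Total revenue = 217152

The market clears where 938 - P = 189.2 + 0.8P. Rearranging, 1.8P = 748.8, hence P* = 416.
Then Q* = 938 - 416 = 522.
Total revenue = P* × Q* = 416 × 522 = 217152.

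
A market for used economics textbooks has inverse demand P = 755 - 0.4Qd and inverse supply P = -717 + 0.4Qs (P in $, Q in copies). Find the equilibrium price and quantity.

P* = 19, Q* = 1840

Rewriting in direct form: Qd = 1887.5 - 2.5P and Qs = 1792.5 + 2.5P.
Equating demand and supply, 1887.5 - 2.5P = 1792.5 + 2.5P gives 5P = 95, so P* = 19.
From the demand curve, Q* = 1887.5 - 2.5(19) = 1840.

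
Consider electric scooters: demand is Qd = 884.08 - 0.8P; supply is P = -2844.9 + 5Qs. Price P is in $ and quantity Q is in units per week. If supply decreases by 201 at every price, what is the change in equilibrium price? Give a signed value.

In direct form, Qs = 568.98 + 0.2P.
At equilibrium Qd = Qs, so 884.08 - 0.8P = 568.98 + 0.2P; collecting terms, 315.1 = P and P* = 315.1.
From the demand curve, Q* = 884.08 - 0.8(315.1) = 632.
After the shift, supply is Qs = 367.98 + 0.2P.
Re-solving, P = 516.1 gives P = 516.1 and Q = 471.2.
ΔP = 516.1 - 315.1 = 201.

ΔP = 201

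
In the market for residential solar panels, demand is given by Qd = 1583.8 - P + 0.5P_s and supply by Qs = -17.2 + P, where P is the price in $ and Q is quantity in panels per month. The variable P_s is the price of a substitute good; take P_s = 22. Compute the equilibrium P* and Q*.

With P_s = 22, demand is Qd = 1594.8 - P.
Equating demand and supply, 1594.8 - P = -17.2 + P gives 2P = 1612, so P* = 806.
From the demand curve, Q* = 1594.8 - 806 = 788.8.

P* = 806, Q* = 788.8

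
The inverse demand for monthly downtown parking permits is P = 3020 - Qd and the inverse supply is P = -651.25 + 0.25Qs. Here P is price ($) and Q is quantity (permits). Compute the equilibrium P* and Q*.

Inverting to quantity form: Qd = 3020 - P and Qs = 2605 + 4P.
Equating demand and supply, 3020 - P = 2605 + 4P gives 5P = 415, so P* = 83.
Substitute back: Q* = 3020 - 83 = 2937.

P* = 83, Q* = 2937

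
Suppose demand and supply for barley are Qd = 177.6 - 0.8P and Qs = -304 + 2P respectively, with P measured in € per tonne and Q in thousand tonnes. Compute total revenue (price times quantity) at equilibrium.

The market clears where 177.6 - 0.8P = -304 + 2P. Rearranging, 2.8P = 481.6, hence P* = 172.
Then Q* = 177.6 - 0.8(172) = 40.
Total revenue = P* × Q* = 172 × 40 = 6880.

Total revenue = 6880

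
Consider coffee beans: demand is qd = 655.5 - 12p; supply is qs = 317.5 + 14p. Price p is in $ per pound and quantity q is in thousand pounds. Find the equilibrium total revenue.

At equilibrium qd = qs, so 655.5 - 12p = 317.5 + 14p; collecting terms, 338 = 26p and p* = 13.
Plugging p* into demand: q* = 655.5 - 12(13) = 499.5.
Total revenue = p* × q* = 13 × 499.5 = 6493.5.

Total revenue = 6493.5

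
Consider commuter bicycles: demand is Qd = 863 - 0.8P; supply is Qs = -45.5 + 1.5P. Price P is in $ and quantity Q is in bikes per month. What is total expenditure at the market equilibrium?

Total expenditure = 216065

The market clears where 863 - 0.8P = -45.5 + 1.5P. Rearranging, 2.3P = 908.5, hence P* = 395.
From the demand curve, Q* = 863 - 0.8(395) = 547.
Total expenditure = P* × Q* = 395 × 547 = 216065.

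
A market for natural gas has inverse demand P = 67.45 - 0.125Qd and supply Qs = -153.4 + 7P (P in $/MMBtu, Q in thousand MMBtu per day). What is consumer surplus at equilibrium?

Rewriting in direct form: Qd = 539.6 - 8P.
Set Qd = Qs: 539.6 - 8P = -153.4 + 7P, so 693 = 15P and P* = 46.2.
Then Q* = 539.6 - 8(46.2) = 170.
Demand choke price (Qd = 0): P = 539.6/8 = 67.45. Consumer surplus = ½ × (67.45 - 46.2) × 170 = 1806.25.

Consumer surplus = 1806.25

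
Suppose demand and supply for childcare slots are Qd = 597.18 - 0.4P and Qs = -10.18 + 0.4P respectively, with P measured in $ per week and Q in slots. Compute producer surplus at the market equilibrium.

Producer surplus = 107677.8125

At equilibrium Qd = Qs, so 597.18 - 0.4P = -10.18 + 0.4P; collecting terms, 607.36 = 0.8P and P* = 759.2.
Then Q* = 597.18 - 0.4(759.2) = 293.5.
Supply choke price (Qs = 0): P = 25.45. Producer surplus = ½ × (759.2 - 25.45) × 293.5 = 107677.8125.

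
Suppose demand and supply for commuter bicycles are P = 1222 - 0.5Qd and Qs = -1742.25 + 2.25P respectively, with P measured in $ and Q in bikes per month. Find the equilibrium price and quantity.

In direct form, Qd = 2444 - 2P.
At equilibrium Qd = Qs, so 2444 - 2P = -1742.25 + 2.25P; collecting terms, 4186.25 = 4.25P and P* = 985.
Then Q* = 2444 - 2(985) = 474.

P* = 985, Q* = 474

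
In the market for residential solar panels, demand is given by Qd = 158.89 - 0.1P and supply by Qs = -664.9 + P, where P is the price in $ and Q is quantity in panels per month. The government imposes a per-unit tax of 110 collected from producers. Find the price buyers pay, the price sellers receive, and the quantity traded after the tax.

Producers keep P_s = P_b - 110 per unit, so supply in terms of the buyer price is Qs = -774.9 + P_b.
Market clearing requires 158.89 - 0.1P_b = -774.9 + P_b; hence 933.79 = 1.1P_b and P_b = 848.9.
So P_s = 738.9 and the quantity traded is Q = 158.89 - 0.1(848.9) = 74.

P_b = 848.9, P_s = 738.9, Q = 74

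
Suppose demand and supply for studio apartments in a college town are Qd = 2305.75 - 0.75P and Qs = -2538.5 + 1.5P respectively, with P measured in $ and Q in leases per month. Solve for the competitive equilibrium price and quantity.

At equilibrium Qd = Qs, so 2305.75 - 0.75P = -2538.5 + 1.5P; collecting terms, 4844.25 = 2.25P and P* = 2153.
Then Q* = 2305.75 - 0.75(2153) = 691.

P* = 2153, Q* = 691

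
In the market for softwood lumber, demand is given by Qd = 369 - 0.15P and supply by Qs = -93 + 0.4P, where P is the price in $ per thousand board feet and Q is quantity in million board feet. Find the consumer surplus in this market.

Consumer surplus = 196830

The market clears where 369 - 0.15P = -93 + 0.4P. Rearranging, 0.55P = 462, hence P* = 840.
Then Q* = 369 - 0.15(840) = 243.
Demand choke price (Qd = 0): P = 369/0.15 = 2460. Consumer surplus = ½ × (2460 - 840) × 243 = 196830.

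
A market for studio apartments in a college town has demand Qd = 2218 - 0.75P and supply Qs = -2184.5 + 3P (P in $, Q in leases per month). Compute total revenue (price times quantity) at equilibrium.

Total revenue = 1570225

Set Qd = Qs: 2218 - 0.75P = -2184.5 + 3P, so 4402.5 = 3.75P and P* = 1174.
Substitute back: Q* = 2218 - 0.75(1174) = 1337.5.
Total revenue = P* × Q* = 1174 × 1337.5 = 1570225.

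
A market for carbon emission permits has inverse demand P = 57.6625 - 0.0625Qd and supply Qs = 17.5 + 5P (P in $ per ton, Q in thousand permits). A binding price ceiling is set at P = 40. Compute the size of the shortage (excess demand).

Rewriting in direct form: Qd = 922.6 - 16P.
Evaluating both curves at the ceiling price 40 gives Qd = 282.6, Qs = 217.5.
Shortage = Qd - Qs = 282.6 - 217.5 = 65.1.

Shortage = 65.1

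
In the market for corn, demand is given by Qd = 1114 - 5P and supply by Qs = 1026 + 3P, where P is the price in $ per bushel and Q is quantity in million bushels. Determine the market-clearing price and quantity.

Equating demand and supply, 1114 - 5P = 1026 + 3P gives 8P = 88, so P* = 11.
From the demand curve, Q* = 1114 - 5(11) = 1059.

P* = 11, Q* = 1059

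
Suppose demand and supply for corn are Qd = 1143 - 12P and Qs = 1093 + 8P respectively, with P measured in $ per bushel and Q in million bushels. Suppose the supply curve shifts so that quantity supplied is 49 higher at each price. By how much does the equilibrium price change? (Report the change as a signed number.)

ΔP = -2.45

At equilibrium Qd = Qs, so 1143 - 12P = 1093 + 8P; collecting terms, 50 = 20P and P* = 2.5.
Substitute back: Q* = 1143 - 12(2.5) = 1113.
After the shift, supply is Qs = 1142 + 8P.
New equilibrium: 1 = 20P, so P = 0.05 and Q = 1142.4.
ΔP = 0.05 - 2.5 = -2.45.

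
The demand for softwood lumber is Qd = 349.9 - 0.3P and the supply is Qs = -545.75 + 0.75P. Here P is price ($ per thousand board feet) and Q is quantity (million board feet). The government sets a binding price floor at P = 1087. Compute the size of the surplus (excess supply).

At P = 1087: Qd = 23.8 and Qs = 269.5.
Surplus = Qs - Qd = 269.5 - 23.8 = 245.7.

Surplus = 245.7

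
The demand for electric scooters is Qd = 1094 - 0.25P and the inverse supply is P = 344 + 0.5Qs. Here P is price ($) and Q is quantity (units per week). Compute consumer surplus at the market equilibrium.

Consumer surplus = 1605632

Rewriting in direct form: Qs = -688 + 2P.
At equilibrium Qd = Qs, so 1094 - 0.25P = -688 + 2P; collecting terms, 1782 = 2.25P and P* = 792.
Substitute back: Q* = 1094 - 0.25(792) = 896.
Demand choke price (Qd = 0): P = 1094/0.25 = 4376. Consumer surplus = ½ × (4376 - 792) × 896 = 1605632.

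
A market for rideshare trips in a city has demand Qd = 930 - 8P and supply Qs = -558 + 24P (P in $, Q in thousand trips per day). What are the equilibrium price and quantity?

Equating demand and supply, 930 - 8P = -558 + 24P gives 32P = 1488, so P* = 46.5.
Plugging P* into demand: Q* = 930 - 8(46.5) = 558.

P* = 46.5, Q* = 558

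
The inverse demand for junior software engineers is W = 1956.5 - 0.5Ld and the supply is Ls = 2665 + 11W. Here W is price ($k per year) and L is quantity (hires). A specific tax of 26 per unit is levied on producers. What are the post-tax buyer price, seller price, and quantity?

W_b = 118, W_s = 92, L = 3677

In direct form, Ld = 3913 - 2W.
Producers keep W_s = W_b - 26 per unit, so supply in terms of the buyer price is Ls = 2379 + 11W_b.
Set Ld = Ls: 3913 - 2W_b = 2379 + 11W_b, so 1534 = 13W_b and W_b = 118.
So W_s = 92 and the quantity traded is L = 3913 - 2(118) = 3677.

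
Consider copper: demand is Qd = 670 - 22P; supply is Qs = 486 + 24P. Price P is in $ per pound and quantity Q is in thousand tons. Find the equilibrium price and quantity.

Equating demand and supply, 670 - 22P = 486 + 24P gives 46P = 184, so P* = 4.
Substitute back: Q* = 670 - 22(4) = 582.

P* = 4, Q* = 582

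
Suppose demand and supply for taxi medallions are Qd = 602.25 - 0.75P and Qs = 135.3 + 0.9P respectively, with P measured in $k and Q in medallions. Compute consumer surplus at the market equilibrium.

Consumer surplus = 101400

Equating demand and supply, 602.25 - 0.75P = 135.3 + 0.9P gives 1.65P = 466.95, so P* = 283.
Then Q* = 602.25 - 0.75(283) = 390.
Demand choke price (Qd = 0): P = 602.25/0.75 = 803. Consumer surplus = ½ × (803 - 283) × 390 = 101400.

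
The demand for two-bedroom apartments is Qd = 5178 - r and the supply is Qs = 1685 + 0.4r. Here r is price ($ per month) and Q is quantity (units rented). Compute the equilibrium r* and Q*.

The market clears where 5178 - r = 1685 + 0.4r. Rearranging, 1.4r = 3493, hence r* = 2495.
Plugging r* into demand: Q* = 5178 - 2495 = 2683.

r* = 2495, Q* = 2683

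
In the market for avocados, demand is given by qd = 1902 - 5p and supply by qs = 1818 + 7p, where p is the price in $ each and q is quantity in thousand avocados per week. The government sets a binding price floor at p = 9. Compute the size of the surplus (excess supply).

Surplus = 24

Evaluating both curves at the floor price 9 gives qd = 1857, qs = 1881.
Surplus = qs - qd = 1881 - 1857 = 24.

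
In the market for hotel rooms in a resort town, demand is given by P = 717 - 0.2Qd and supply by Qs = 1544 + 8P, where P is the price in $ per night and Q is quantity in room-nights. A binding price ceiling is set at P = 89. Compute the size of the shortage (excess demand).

Shortage = 884

Rewriting in direct form: Qd = 3585 - 5P.
Evaluating both curves at the ceiling price 89 gives Qd = 3140, Qs = 2256.
Shortage = Qd - Qs = 3140 - 2256 = 884.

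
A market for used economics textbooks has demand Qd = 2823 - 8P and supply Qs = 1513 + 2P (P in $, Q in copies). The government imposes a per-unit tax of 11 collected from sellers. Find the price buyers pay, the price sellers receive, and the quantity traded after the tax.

The tax drives a wedge P_b - P_s = 11. Substituting P_s = P_b - 11 into supply: Qs = 1491 + 2P_b.
Equate demand and the shifted supply: 2823 - 8P_b = 1491 + 2P_b, giving 10P_b = 1332, so P_b = 133.2.
Then P_s = 133.2 - 11 = 122.2 and Q = 2823 - 8(133.2) = 1757.4.

P_b = 133.2, P_s = 122.2, Q = 1757.4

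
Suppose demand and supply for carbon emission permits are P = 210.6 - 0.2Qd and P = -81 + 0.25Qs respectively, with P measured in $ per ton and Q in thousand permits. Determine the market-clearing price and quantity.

P* = 81, Q* = 648

Rewriting in direct form: Qd = 1053 - 5P and Qs = 324 + 4P.
At equilibrium Qd = Qs, so 1053 - 5P = 324 + 4P; collecting terms, 729 = 9P and P* = 81.
Then Q* = 1053 - 5(81) = 648.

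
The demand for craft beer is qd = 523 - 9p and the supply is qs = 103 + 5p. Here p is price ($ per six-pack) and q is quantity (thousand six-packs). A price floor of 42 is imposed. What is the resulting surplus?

Surplus = 168

At p = 42: qd = 145 and qs = 313.
Surplus = qs - qd = 313 - 145 = 168.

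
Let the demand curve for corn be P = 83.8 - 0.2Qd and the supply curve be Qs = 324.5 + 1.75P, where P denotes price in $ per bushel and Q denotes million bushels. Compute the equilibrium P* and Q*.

Rewriting in direct form: Qd = 419 - 5P.
At equilibrium Qd = Qs, so 419 - 5P = 324.5 + 1.75P; collecting terms, 94.5 = 6.75P and P* = 14.
Substitute back: Q* = 419 - 5(14) = 349.

P* = 14, Q* = 349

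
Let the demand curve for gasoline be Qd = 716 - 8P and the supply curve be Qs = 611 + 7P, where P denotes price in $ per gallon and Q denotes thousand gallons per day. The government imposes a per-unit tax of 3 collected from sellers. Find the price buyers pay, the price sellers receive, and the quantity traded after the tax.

P_b = 8.4, P_s = 5.4, Q = 648.8

With a tax of 3 on sellers, they supply based on the net price P_s = P_b - 3, so Qs = 590 + 7P_b.
Set Qd = Qs: 716 - 8P_b = 590 + 7P_b, so 126 = 15P_b and P_b = 8.4.
Then P_s = 8.4 - 3 = 5.4 and Q = 716 - 8(8.4) = 648.8.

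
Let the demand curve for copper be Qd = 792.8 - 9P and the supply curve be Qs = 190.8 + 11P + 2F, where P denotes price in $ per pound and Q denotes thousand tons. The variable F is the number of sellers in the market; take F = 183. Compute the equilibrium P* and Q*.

With F = 183, supply is Qs = 556.8 + 11P.
Set Qd = Qs: 792.8 - 9P = 556.8 + 11P, so 236 = 20P and P* = 11.8.
Plugging P* into demand: Q* = 792.8 - 9(11.8) = 686.6.

P* = 11.8, Q* = 686.6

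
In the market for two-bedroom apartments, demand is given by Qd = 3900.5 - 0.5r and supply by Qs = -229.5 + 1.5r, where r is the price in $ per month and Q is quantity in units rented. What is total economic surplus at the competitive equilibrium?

Total surplus = 10967232

Equating demand and supply, 3900.5 - 0.5r = -229.5 + 1.5r gives 2r = 4130, so r* = 2065.
Substitute back: Q* = 3900.5 - 0.5(2065) = 2868.
Demand choke price = 7801; supply choke price = 153. CS = ½(7801 - 2065)(2868) = 8225424; PS = ½(2065 - 153)(2868) = 2741808. Total surplus = 10967232.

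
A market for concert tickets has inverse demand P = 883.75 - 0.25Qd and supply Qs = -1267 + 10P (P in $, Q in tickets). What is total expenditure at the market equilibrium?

Inverting to quantity form: Qd = 3535 - 4P.
At equilibrium Qd = Qs, so 3535 - 4P = -1267 + 10P; collecting terms, 4802 = 14P and P* = 343.
Substitute back: Q* = 3535 - 4(343) = 2163.
Total expenditure = P* × Q* = 343 × 2163 = 741909.

Total expenditure = 741909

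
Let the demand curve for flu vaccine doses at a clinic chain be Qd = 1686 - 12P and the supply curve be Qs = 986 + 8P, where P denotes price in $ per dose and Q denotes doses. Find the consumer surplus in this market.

The market clears where 1686 - 12P = 986 + 8P. Rearranging, 20P = 700, hence P* = 35.
Substitute back: Q* = 1686 - 12(35) = 1266.
Demand choke price (Qd = 0): P = 1686/12 = 140.5. Consumer surplus = ½ × (140.5 - 35) × 1266 = 66781.5.

Consumer surplus = 66781.5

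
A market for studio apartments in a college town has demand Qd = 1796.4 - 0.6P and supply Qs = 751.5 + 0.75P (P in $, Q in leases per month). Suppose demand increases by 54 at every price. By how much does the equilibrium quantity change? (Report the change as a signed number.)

ΔQ = 30

The market clears where 1796.4 - 0.6P = 751.5 + 0.75P. Rearranging, 1.35P = 1044.9, hence P* = 774.
Then Q* = 1796.4 - 0.6(774) = 1332.
After the shift, demand is Qd = 1850.4 - 0.6P.
Re-solving, 1.35P = 1098.9 gives P = 814 and Q = 1362.
ΔQ = 1362 - 1332 = 30.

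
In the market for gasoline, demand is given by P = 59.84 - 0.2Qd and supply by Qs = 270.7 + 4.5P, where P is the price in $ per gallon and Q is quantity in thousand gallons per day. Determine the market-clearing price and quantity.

In direct form, Qd = 299.2 - 5P.
At equilibrium Qd = Qs, so 299.2 - 5P = 270.7 + 4.5P; collecting terms, 28.5 = 9.5P and P* = 3.
Plugging P* into demand: Q* = 299.2 - 5(3) = 284.2.

P* = 3, Q* = 284.2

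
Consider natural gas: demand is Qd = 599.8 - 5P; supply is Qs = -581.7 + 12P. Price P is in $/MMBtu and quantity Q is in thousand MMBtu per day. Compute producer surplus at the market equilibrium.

Producer surplus = 2652.30375

Set Qd = Qs: 599.8 - 5P = -581.7 + 12P, so 1181.5 = 17P and P* = 69.5.
From the demand curve, Q* = 599.8 - 5(69.5) = 252.3.
Supply choke price (Qs = 0): P = 48.475. Producer surplus = ½ × (69.5 - 48.475) × 252.3 = 2652.30375.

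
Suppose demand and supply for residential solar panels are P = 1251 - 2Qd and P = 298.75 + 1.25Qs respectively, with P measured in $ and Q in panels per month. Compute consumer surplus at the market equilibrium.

Consumer surplus = 85849

Solving each curve for Q: Qd = 625.5 - 0.5P and Qs = -239 + 0.8P.
Set Qd = Qs: 625.5 - 0.5P = -239 + 0.8P, so 864.5 = 1.3P and P* = 665.
From the demand curve, Q* = 625.5 - 0.5(665) = 293.
Demand choke price (Qd = 0): P = 625.5/0.5 = 1251. Consumer surplus = ½ × (1251 - 665) × 293 = 85849.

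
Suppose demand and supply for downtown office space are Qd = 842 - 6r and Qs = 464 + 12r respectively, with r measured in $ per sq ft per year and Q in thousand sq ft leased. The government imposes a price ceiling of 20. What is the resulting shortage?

Shortage = 18

At r = 20: Qd = 722 and Qs = 704.
Shortage = Qd - Qs = 722 - 704 = 18.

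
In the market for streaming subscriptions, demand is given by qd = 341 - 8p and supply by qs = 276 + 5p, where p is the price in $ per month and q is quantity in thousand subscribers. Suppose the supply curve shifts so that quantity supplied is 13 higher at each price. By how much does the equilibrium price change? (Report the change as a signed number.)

At equilibrium qd = qs, so 341 - 8p = 276 + 5p; collecting terms, 65 = 13p and p* = 5.
Then q* = 341 - 8(5) = 301.
After the shift, supply is qs = 289 + 5p.
The new intersection has 52 = 13p, i.e. p = 4, q = 309.
Δp = 4 - 5 = -1.

Δp = -1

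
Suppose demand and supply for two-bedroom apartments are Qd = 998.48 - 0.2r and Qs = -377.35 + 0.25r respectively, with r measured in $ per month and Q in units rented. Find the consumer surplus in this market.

Equating demand and supply, 998.48 - 0.2r = -377.35 + 0.25r gives 0.45r = 1375.83, so r* = 3057.4.
Substitute back: Q* = 998.48 - 0.2(3057.4) = 387.
Demand choke price (Qd = 0): r = 998.48/0.2 = 4992.4. Consumer surplus = ½ × (4992.4 - 3057.4) × 387 = 374422.5.

Consumer surplus = 374422.5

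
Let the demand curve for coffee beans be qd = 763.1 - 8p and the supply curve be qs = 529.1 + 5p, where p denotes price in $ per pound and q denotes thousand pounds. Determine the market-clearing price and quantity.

The market clears where 763.1 - 8p = 529.1 + 5p. Rearranging, 13p = 234, hence p* = 18.
Substitute back: q* = 763.1 - 8(18) = 619.1.

p* = 18, q* = 619.1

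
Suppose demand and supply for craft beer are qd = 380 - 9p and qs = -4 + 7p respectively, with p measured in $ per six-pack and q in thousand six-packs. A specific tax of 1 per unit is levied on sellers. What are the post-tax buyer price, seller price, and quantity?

p_b = 24.4375, p_s = 23.4375, q = 160.0625

The tax drives a wedge p_b - p_s = 1. Substituting p_s = p_b - 1 into supply: qs = -11 + 7p_b.
Set qd = qs: 380 - 9p_b = -11 + 7p_b, so 391 = 16p_b and p_b = 24.4375.
So p_s = 23.4375 and the quantity traded is q = 380 - 9(24.4375) = 160.0625.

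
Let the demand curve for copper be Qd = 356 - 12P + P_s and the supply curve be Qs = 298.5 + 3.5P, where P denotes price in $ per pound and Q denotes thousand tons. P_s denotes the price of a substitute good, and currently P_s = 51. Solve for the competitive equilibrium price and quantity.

With P_s = 51, demand is Qd = 407 - 12P.
Set Qd = Qs: 407 - 12P = 298.5 + 3.5P, so 108.5 = 15.5P and P* = 7.
Plugging P* into demand: Q* = 407 - 12(7) = 323.

P* = 7, Q* = 323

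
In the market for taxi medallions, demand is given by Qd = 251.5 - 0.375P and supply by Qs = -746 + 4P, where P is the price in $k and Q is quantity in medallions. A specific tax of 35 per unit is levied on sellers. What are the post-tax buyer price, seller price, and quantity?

The tax drives a wedge P_b - P_s = 35. Substituting P_s = P_b - 35 into supply: Qs = -886 + 4P_b.
Market clearing requires 251.5 - 0.375P_b = -886 + 4P_b; hence 1137.5 = 4.375P_b and P_b = 260.
So P_s = 225 and the quantity traded is Q = 251.5 - 0.375(260) = 154.

P_b = 260, P_s = 225, Q = 154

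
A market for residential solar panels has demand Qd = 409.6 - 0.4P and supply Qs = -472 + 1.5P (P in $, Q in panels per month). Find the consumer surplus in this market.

Consumer surplus = 62720

At equilibrium Qd = Qs, so 409.6 - 0.4P = -472 + 1.5P; collecting terms, 881.6 = 1.9P and P* = 464.
Then Q* = 409.6 - 0.4(464) = 224.
Demand choke price (Qd = 0): P = 409.6/0.4 = 1024. Consumer surplus = ½ × (1024 - 464) × 224 = 62720.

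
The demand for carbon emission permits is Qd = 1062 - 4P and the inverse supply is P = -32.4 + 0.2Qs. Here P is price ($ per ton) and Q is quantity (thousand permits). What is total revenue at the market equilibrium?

Total revenue = 66200

Solving each curve for Q: Qs = 162 + 5P.
Equating demand and supply, 1062 - 4P = 162 + 5P gives 9P = 900, so P* = 100.
Then Q* = 1062 - 4(100) = 662.
Total revenue = P* × Q* = 100 × 662 = 66200.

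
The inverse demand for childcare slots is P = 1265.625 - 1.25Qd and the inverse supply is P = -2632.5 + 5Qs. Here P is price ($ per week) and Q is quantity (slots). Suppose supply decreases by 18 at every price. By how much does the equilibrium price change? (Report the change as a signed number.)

ΔP = 18

Solving each curve for Q: Qd = 1012.5 - 0.8P and Qs = 526.5 + 0.2P.
At equilibrium Qd = Qs, so 1012.5 - 0.8P = 526.5 + 0.2P; collecting terms, 486 = P and P* = 486.
Substitute back: Q* = 1012.5 - 0.8(486) = 623.7.
After the shift, supply is Qs = 508.5 + 0.2P.
Re-solving, P = 504 gives P = 504 and Q = 609.3.
ΔP = 504 - 486 = 18.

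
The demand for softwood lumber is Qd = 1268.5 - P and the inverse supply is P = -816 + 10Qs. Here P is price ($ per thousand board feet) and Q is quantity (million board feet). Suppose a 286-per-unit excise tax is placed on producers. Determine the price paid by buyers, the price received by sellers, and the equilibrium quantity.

P_b = 1105, P_s = 819, Q = 163.5

In direct form, Qs = 81.6 + 0.1P.
Producers keep P_s = P_b - 286 per unit, so supply in terms of the buyer price is Qs = 53 + 0.1P_b.
Set Qd = Qs: 1268.5 - P_b = 53 + 0.1P_b, so 1215.5 = 1.1P_b and P_b = 1105.
Then P_s = 1105 - 286 = 819 and Q = 1268.5 - 1105 = 163.5.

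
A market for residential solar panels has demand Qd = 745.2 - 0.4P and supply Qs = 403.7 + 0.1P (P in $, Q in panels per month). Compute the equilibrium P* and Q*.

Equating demand and supply, 745.2 - 0.4P = 403.7 + 0.1P gives 0.5P = 341.5, so P* = 683.
Then Q* = 745.2 - 0.4(683) = 472.

P* = 683, Q* = 472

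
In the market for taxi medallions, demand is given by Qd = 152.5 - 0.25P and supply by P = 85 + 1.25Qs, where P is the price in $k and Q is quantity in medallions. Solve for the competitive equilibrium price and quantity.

Rewriting in direct form: Qs = -68 + 0.8P.
Equating demand and supply, 152.5 - 0.25P = -68 + 0.8P gives 1.05P = 220.5, so P* = 210.
Substitute back: Q* = 152.5 - 0.25(210) = 100.

P* = 210, Q* = 100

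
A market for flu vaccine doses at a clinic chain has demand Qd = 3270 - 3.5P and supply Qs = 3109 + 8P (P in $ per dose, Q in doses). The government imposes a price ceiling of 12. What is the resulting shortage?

Evaluating both curves at the ceiling price 12 gives Qd = 3228, Qs = 3205.
Shortage = Qd - Qs = 3228 - 3205 = 23.

Shortage = 23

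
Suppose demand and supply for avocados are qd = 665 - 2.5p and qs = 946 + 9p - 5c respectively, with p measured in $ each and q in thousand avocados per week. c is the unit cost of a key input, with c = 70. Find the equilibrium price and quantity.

p* = 6, q* = 650

With c = 70, supply is qs = 596 + 9p.
Equating demand and supply, 665 - 2.5p = 596 + 9p gives 11.5p = 69, so p* = 6.
Substitute back: q* = 665 - 2.5(6) = 650.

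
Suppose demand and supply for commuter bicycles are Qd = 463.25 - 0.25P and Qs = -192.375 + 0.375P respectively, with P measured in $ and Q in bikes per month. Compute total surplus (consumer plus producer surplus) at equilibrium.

Total surplus = 134670

Set Qd = Qs: 463.25 - 0.25P = -192.375 + 0.375P, so 655.625 = 0.625P and P* = 1049.
Then Q* = 463.25 - 0.25(1049) = 201.
Demand choke price = 1853; supply choke price = 513. CS = ½(1853 - 1049)(201) = 80802; PS = ½(1049 - 513)(201) = 53868. Total surplus = 134670.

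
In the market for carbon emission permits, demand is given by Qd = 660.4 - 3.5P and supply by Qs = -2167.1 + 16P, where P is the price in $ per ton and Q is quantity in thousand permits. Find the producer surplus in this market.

Producer surplus = 730.5753125

At equilibrium Qd = Qs, so 660.4 - 3.5P = -2167.1 + 16P; collecting terms, 2827.5 = 19.5P and P* = 145.
Plugging P* into demand: Q* = 660.4 - 3.5(145) = 152.9.
Supply choke price (Qs = 0): P = 135.44375. Producer surplus = ½ × (145 - 135.44375) × 152.9 = 730.5753125.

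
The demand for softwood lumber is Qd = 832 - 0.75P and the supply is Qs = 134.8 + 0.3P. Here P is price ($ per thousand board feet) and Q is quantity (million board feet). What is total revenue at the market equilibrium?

Total revenue = 221776

Set Qd = Qs: 832 - 0.75P = 134.8 + 0.3P, so 697.2 = 1.05P and P* = 664.
Then Q* = 832 - 0.75(664) = 334.
Total revenue = P* × Q* = 664 × 334 = 221776.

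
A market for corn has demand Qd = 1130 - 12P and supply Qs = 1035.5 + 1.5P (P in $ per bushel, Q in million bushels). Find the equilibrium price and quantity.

Equating demand and supply, 1130 - 12P = 1035.5 + 1.5P gives 13.5P = 94.5, so P* = 7.
From the demand curve, Q* = 1130 - 12(7) = 1046.

P* = 7, Q* = 1046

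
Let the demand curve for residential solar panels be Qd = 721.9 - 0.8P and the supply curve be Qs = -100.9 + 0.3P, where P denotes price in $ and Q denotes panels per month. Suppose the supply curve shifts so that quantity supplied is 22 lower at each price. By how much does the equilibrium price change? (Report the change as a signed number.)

Set Qd = Qs: 721.9 - 0.8P = -100.9 + 0.3P, so 822.8 = 1.1P and P* = 748.
Then Q* = 721.9 - 0.8(748) = 123.5.
After the shift, supply is Qs = -122.9 + 0.3P.
New equilibrium: 844.8 = 1.1P, so P = 768 and Q = 107.5.
ΔP = 768 - 748 = 20.

ΔP = 20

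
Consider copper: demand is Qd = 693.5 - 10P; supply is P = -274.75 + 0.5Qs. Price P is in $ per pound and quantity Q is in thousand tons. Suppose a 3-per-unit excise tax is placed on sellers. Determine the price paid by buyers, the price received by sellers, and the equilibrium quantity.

P_b = 12.5, P_s = 9.5, Q = 568.5

Solving each curve for Q: Qs = 549.5 + 2P.
Sellers keep P_s = P_b - 3 per unit, so supply in terms of the buyer price is Qs = 543.5 + 2P_b.
Market clearing requires 693.5 - 10P_b = 543.5 + 2P_b; hence 150 = 12P_b and P_b = 12.5.
Then P_s = 12.5 - 3 = 9.5 and Q = 693.5 - 10(12.5) = 568.5.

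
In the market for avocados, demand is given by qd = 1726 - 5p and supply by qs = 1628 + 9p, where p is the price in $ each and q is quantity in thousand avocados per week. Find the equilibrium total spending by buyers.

Total spending by buyers = 11837

Set qd = qs: 1726 - 5p = 1628 + 9p, so 98 = 14p and p* = 7.
Plugging p* into demand: q* = 1726 - 5(7) = 1691.
Total spending by buyers = p* × q* = 7 × 1691 = 11837.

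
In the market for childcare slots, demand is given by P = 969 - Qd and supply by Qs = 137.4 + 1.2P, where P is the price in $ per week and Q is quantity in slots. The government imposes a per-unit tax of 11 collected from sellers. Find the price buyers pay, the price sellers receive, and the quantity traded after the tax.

P_b = 384, P_s = 373, Q = 585

Solving each curve for Q: Qd = 969 - P.
The tax drives a wedge P_b - P_s = 11. Substituting P_s = P_b - 11 into supply: Qs = 124.2 + 1.2P_b.
Equate demand and the shifted supply: 969 - P_b = 124.2 + 1.2P_b, giving 2.2P_b = 844.8, so P_b = 384.
Then P_s = 384 - 11 = 373 and Q = 969 - 384 = 585.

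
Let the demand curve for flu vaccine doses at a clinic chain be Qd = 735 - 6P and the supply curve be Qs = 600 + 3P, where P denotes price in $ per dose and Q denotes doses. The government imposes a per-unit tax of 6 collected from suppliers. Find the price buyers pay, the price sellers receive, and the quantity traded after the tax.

With a tax of 6 on suppliers, they supply based on the net price P_s = P_b - 6, so Qs = 582 + 3P_b.
Market clearing requires 735 - 6P_b = 582 + 3P_b; hence 153 = 9P_b and P_b = 17.
Then P_s = 17 - 6 = 11 and Q = 735 - 6(17) = 633.

P_b = 17, P_s = 11, Q = 633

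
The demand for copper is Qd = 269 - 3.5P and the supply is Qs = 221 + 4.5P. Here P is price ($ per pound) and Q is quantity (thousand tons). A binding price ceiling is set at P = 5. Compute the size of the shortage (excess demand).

At P = 5: Qd = 251.5 and Qs = 243.5.
Shortage = Qd - Qs = 251.5 - 243.5 = 8.

Shortage = 8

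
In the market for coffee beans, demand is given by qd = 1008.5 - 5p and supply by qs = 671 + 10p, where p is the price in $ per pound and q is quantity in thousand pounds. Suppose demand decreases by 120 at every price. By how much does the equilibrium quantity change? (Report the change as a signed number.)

Δq = -80

Equating demand and supply, 1008.5 - 5p = 671 + 10p gives 15p = 337.5, so p* = 22.5.
From the demand curve, q* = 1008.5 - 5(22.5) = 896.
After the shift, demand is qd = 888.5 - 5p.
New equilibrium: 217.5 = 15p, so p = 14.5 and q = 816.
Δq = 816 - 896 = -80.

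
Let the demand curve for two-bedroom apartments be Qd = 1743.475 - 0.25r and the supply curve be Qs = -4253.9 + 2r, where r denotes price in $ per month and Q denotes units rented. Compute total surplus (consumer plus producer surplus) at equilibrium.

The market clears where 1743.475 - 0.25r = -4253.9 + 2r. Rearranging, 2.25r = 5997.375, hence r* = 2665.5.
Then Q* = 1743.475 - 0.25(2665.5) = 1077.1.
Demand choke price = 6973.9; supply choke price = 2126.95. CS = ½(6973.9 - 2665.5)(1077.1) = 2320288.82; PS = ½(2665.5 - 2126.95)(1077.1) = 290036.1025. Total surplus = 2610324.9225.

Total surplus = 2610324.9225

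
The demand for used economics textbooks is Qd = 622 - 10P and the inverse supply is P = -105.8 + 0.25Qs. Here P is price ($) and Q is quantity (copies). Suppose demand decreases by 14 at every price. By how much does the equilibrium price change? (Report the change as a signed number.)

Inverting to quantity form: Qs = 423.2 + 4P.
At equilibrium Qd = Qs, so 622 - 10P = 423.2 + 4P; collecting terms, 198.8 = 14P and P* = 14.2.
Then Q* = 622 - 10(14.2) = 480.
After the shift, demand is Qd = 608 - 10P.
Re-solving, 14P = 184.8 gives P = 13.2 and Q = 476.
ΔP = 13.2 - 14.2 = -1.

ΔP = -1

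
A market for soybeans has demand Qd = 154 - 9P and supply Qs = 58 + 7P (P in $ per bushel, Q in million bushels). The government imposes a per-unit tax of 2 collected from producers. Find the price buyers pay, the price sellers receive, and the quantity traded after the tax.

P_b = 6.875, P_s = 4.875, Q = 92.125

The tax drives a wedge P_b - P_s = 2. Substituting P_s = P_b - 2 into supply: Qs = 44 + 7P_b.
Market clearing requires 154 - 9P_b = 44 + 7P_b; hence 110 = 16P_b and P_b = 6.875.
Then P_s = 6.875 - 2 = 4.875 and Q = 154 - 9(6.875) = 92.125.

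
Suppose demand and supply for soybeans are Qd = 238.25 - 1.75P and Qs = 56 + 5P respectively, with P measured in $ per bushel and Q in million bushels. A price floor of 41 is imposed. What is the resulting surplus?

Evaluating both curves at the floor price 41 gives Qd = 166.5, Qs = 261.
Surplus = Qs - Qd = 261 - 166.5 = 94.5.

Surplus = 94.5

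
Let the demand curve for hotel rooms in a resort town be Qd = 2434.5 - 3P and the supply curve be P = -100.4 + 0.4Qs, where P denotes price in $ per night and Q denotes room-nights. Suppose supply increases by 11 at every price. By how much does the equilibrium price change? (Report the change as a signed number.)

ΔP = -2

In direct form, Qs = 251 + 2.5P.
The market clears where 2434.5 - 3P = 251 + 2.5P. Rearranging, 5.5P = 2183.5, hence P* = 397.
From the demand curve, Q* = 2434.5 - 3(397) = 1243.5.
After the shift, supply is Qs = 262 + 2.5P.
Re-solving, 5.5P = 2172.5 gives P = 395 and Q = 1249.5.
ΔP = 395 - 397 = -2.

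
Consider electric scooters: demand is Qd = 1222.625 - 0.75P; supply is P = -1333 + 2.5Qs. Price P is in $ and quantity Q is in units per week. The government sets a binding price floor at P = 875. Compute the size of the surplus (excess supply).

Surplus = 316.825

Inverting to quantity form: Qs = 533.2 + 0.4P.
With P fixed at 875, quantity demanded is 566.375 and quantity supplied is 883.2.
Surplus = Qs - Qd = 883.2 - 566.375 = 316.825.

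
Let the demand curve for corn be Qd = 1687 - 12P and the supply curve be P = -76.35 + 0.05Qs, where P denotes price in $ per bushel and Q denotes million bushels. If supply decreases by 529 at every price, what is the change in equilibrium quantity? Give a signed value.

ΔQ = -198.375

Rewriting in direct form: Qs = 1527 + 20P.
At equilibrium Qd = Qs, so 1687 - 12P = 1527 + 20P; collecting terms, 160 = 32P and P* = 5.
Plugging P* into demand: Q* = 1687 - 12(5) = 1627.
After the shift, supply is Qs = 998 + 20P.
Re-solving, 32P = 689 gives P = 21.53125 and Q = 1428.625.
ΔQ = 1428.625 - 1627 = -198.375.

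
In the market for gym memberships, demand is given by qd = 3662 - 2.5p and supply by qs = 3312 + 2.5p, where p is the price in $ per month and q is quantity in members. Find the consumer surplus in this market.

Consumer surplus = 2431833.8

Equating demand and supply, 3662 - 2.5p = 3312 + 2.5p gives 5p = 350, so p* = 70.
Substitute back: q* = 3662 - 2.5(70) = 3487.
Demand choke price (qd = 0): p = 3662/2.5 = 1464.8. Consumer surplus = ½ × (1464.8 - 70) × 3487 = 2431833.8.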